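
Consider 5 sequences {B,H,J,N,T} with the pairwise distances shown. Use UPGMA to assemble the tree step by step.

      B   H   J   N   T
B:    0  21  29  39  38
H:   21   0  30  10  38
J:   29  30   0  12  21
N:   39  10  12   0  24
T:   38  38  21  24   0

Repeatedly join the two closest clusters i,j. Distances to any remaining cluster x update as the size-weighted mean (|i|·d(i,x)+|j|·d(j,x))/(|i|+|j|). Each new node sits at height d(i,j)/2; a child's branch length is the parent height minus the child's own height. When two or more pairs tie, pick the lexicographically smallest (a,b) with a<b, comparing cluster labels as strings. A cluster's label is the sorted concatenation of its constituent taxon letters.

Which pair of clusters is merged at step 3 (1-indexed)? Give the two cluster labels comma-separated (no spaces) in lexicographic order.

step 1: merge (H,N) at d=10; branch lengths H→5, N→5; new cluster HN
  updated: d(B,HN)=30, d(HN,J)=21, d(HN,T)=31
step 2: merge (HN,J) at d=21; branch lengths HN→11/2, J→21/2; new cluster HJN
  updated: d(B,HJN)=89/3, d(HJN,T)=83/3
step 3: merge (HJN,T) at d=83/3; branch lengths HJN→10/3, T→83/6; new cluster HJNT
  updated: d(B,HJNT)=127/4
step 4: merge (B,HJNT) at d=127/4; branch lengths B→127/8, HJNT→49/24; new cluster BHJNT
final tree: (B:127/8,(((H:5,N:5):11/2,J:21/2):10/3,T:83/6):49/24)
total length: 733/12

HJN,T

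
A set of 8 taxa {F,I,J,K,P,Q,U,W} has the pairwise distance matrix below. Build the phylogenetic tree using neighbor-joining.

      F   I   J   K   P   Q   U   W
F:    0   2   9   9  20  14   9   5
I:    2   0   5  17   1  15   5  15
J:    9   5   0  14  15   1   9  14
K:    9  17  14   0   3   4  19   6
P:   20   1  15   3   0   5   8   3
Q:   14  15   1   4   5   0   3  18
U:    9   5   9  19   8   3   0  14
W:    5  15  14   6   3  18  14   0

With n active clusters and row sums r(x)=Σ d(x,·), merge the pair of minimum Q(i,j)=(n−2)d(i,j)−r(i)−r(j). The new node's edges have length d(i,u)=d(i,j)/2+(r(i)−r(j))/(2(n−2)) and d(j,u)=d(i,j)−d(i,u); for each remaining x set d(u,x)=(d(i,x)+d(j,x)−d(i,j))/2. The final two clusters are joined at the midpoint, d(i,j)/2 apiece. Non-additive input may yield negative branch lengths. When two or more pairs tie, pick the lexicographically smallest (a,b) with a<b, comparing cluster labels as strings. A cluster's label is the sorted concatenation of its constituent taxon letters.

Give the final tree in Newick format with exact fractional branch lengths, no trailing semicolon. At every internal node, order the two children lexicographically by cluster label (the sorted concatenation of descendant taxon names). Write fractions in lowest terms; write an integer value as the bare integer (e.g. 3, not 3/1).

step 1: merge (J,Q) at d=1, Q=-121; branch lengths J→13/12, Q→-1/12; new cluster JQ
  updated: d(F,JQ)=11, d(I,JQ)=19/2, d(JQ,K)=17/2, d(JQ,P)=19/2, d(JQ,U)=11/2, d(JQ,W)=31/2
step 2: merge (F,I) at d=2, Q=-191/2; branch lengths F→33/20, I→7/20; new cluster FI
  updated: d(FI,JQ)=37/4, d(FI,K)=12, d(FI,P)=19/2, d(FI,U)=6, d(FI,W)=9
step 3: merge (JQ,U) at d=11/2, Q=-315/4; branch lengths JQ→71/32, U→105/32; new cluster JQU
  updated: d(FI,JQU)=39/8, d(JQU,K)=11, d(JQU,P)=6, d(JQU,W)=12
step 4: merge (FI,JQU) at d=39/8, Q=-437/8; branch lengths FI→43/16, JQU→35/16; new cluster FIJQU
  updated: d(FIJQU,K)=145/16, d(FIJQU,P)=85/16, d(FIJQU,W)=129/16
step 5: merge (FIJQU,W) at d=129/16, Q=-187/8; branch lengths FIJQU→43/8, W→43/16; new cluster FIJQUW
  updated: d(FIJQUW,K)=7/2, d(FIJQUW,P)=1/8
step 6: merge (FIJQUW,K) at d=7/2, Q=-53/8; branch lengths FIJQUW→5/16, K→51/16; new cluster FIJKQUW
  updated: d(FIJKQUW,P)=-3/16
step 7: merge (FIJKQUW,P) at d=-3/16; branch lengths FIJKQUW→-3/32, P→-3/32; new cluster FIJKPQUW
final tree: (((((F:33/20,I:7/20):43/16,((J:13/12,Q:-1/12):71/32,U:105/32):35/16):43/8,W:43/16):5/16,K:51/16):-3/32,P:-3/32)
total length: 99/4

(((((F:33/20,I:7/20):43/16,((J:13/12,Q:-1/12):71/32,U:105/32):35/16):43/8,W:43/16):5/16,K:51/16):-3/32,P:-3/32)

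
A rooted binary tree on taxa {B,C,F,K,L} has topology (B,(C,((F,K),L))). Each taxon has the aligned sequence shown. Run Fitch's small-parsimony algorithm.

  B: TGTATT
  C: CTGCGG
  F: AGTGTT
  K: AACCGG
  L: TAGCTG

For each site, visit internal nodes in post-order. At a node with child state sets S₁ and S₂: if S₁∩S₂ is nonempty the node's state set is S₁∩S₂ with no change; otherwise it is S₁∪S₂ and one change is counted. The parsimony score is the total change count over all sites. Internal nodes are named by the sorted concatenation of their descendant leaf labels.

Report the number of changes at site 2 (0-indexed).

3

FK@0: {A} ∩ {A} = {A} (intersection, +0)
FKL@0: {A} ∪ {T} = {A,T} (union, +1)
CFKL@0: {C} ∪ {A,T} = {A,C,T} (union, +1)
BCFKL@0: {T} ∩ {A,C,T} = {T} (intersection, +0)
FK@1: {G} ∪ {A} = {A,G} (union, +1)
FKL@1: {A,G} ∩ {A} = {A} (intersection, +0)
CFKL@1: {T} ∪ {A} = {A,T} (union, +1)
BCFKL@1: {G} ∪ {A,T} = {A,G,T} (union, +1)
FK@2: {T} ∪ {C} = {C,T} (union, +1)
FKL@2: {C,T} ∪ {G} = {C,G,T} (union, +1)
CFKL@2: {G} ∩ {C,G,T} = {G} (intersection, +0)
BCFKL@2: {T} ∪ {G} = {G,T} (union, +1)
FK@3: {G} ∪ {C} = {C,G} (union, +1)
FKL@3: {C,G} ∩ {C} = {C} (intersection, +0)
CFKL@3: {C} ∩ {C} = {C} (intersection, +0)
BCFKL@3: {A} ∪ {C} = {A,C} (union, +1)
FK@4: {T} ∪ {G} = {G,T} (union, +1)
FKL@4: {G,T} ∩ {T} = {T} (intersection, +0)
CFKL@4: {G} ∪ {T} = {G,T} (union, +1)
BCFKL@4: {T} ∩ {G,T} = {T} (intersection, +0)
FK@5: {T} ∪ {G} = {G,T} (union, +1)
FKL@5: {G,T} ∩ {G} = {G} (intersection, +0)
CFKL@5: {G} ∩ {G} = {G} (intersection, +0)
BCFKL@5: {T} ∪ {G} = {G,T} (union, +1)
per-site changes: [2, 3, 3, 2, 2, 2]; total = 14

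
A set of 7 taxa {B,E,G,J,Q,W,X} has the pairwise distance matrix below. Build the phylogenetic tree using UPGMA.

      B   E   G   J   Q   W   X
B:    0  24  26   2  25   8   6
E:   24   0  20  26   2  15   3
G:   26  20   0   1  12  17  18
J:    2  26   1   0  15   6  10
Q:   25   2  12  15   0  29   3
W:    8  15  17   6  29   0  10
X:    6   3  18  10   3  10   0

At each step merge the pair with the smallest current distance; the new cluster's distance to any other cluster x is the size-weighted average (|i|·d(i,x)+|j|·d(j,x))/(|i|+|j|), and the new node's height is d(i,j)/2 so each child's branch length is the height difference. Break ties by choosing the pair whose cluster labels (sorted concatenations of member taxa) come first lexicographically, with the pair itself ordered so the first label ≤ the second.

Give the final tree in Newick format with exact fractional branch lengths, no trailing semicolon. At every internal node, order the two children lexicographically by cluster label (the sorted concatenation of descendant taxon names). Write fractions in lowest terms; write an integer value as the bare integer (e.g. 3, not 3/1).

(((B:4,W:4):19/8,(G:1/2,J:1/2):47/8):19/8,((E:1,Q:1):1/2,X:3/2):29/4)

1. join G+J (d=1) ⇒ GJ; edges |G|=1/2, |J|=1/2
  updated: d(B,GJ)=14, d(E,GJ)=23, d(GJ,Q)=27/2, d(GJ,W)=23/2, d(GJ,X)=14
2. join E+Q (d=2) ⇒ EQ; edges |E|=1, |Q|=1
  updated: d(B,EQ)=49/2, d(EQ,GJ)=73/4, d(EQ,W)=22, d(EQ,X)=3
3. join EQ+X (d=3) ⇒ EQX; edges |EQ|=1/2, |X|=3/2
  updated: d(B,EQX)=55/3, d(EQX,GJ)=101/6, d(EQX,W)=18
4. join B+W (d=8) ⇒ BW; edges |B|=4, |W|=4
  updated: d(BW,EQX)=109/6, d(BW,GJ)=51/4
5. join BW+GJ (d=51/4) ⇒ BGJW; edges |BW|=19/8, |GJ|=47/8
  updated: d(BGJW,EQX)=35/2
6. join BGJW+EQX (d=35/2) ⇒ BEGJQWX; edges |BGJW|=19/8, |EQX|=29/4
final tree: (((B:4,W:4):19/8,(G:1/2,J:1/2):47/8):19/8,((E:1,Q:1):1/2,X:3/2):29/4)
total length: 247/8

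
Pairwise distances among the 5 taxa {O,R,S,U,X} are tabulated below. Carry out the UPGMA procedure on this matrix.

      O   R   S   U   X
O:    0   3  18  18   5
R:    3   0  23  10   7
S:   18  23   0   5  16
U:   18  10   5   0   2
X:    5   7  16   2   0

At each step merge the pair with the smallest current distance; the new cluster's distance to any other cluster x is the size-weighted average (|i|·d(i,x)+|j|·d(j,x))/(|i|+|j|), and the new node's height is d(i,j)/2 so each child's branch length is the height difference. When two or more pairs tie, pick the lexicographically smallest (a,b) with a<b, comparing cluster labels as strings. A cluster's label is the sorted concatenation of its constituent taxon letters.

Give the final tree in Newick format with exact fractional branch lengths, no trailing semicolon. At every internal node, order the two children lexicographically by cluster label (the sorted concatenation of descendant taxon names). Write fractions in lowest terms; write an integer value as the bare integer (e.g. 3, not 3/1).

step 1: merge (U,X) at d=2; branch lengths U→1, X→1; new cluster UX
  updated: d(O,UX)=23/2, d(R,UX)=17/2, d(S,UX)=21/2
step 2: merge (O,R) at d=3; branch lengths O→3/2, R→3/2; new cluster OR
  updated: d(OR,S)=41/2, d(OR,UX)=10
step 3: merge (OR,UX) at d=10; branch lengths OR→7/2, UX→4; new cluster ORUX
  updated: d(ORUX,S)=31/2
step 4: merge (ORUX,S) at d=31/2; branch lengths ORUX→11/4, S→31/4; new cluster ORSUX
final tree: (((O:3/2,R:3/2):7/2,(U:1,X:1):4):11/4,S:31/4)
total length: 23

(((O:3/2,R:3/2):7/2,(U:1,X:1):4):11/4,S:31/4)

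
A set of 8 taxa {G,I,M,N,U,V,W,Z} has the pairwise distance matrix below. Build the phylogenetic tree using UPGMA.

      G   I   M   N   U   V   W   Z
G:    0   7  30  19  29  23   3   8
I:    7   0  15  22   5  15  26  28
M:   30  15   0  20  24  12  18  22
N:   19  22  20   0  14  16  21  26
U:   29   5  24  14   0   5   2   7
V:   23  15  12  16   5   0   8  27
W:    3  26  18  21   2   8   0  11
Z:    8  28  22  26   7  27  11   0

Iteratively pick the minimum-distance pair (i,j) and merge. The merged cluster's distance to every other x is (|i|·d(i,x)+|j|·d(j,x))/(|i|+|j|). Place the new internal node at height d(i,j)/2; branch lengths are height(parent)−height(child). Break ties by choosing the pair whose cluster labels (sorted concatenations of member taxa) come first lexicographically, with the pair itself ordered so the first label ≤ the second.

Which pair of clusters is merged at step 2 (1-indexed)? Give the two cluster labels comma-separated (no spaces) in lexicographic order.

UW,V

step 1: merge (U,W) at d=2; branch lengths U→1, W→1; new cluster UW
  updated: d(G,UW)=16, d(I,UW)=31/2, d(M,UW)=21, d(N,UW)=35/2, d(UW,V)=13/2, d(UW,Z)=9
step 2: merge (UW,V) at d=13/2; branch lengths UW→9/4, V→13/4; new cluster UVW
  updated: d(G,UVW)=55/3, d(I,UVW)=46/3, d(M,UVW)=18, d(N,UVW)=17, d(UVW,Z)=15
step 3: merge (G,I) at d=7; branch lengths G→7/2, I→7/2; new cluster GI
  updated: d(GI,M)=45/2, d(GI,N)=41/2, d(GI,UVW)=101/6, d(GI,Z)=18
step 4: merge (UVW,Z) at d=15; branch lengths UVW→17/4, Z→15/2; new cluster UVWZ
  updated: d(GI,UVWZ)=137/8, d(M,UVWZ)=19, d(N,UVWZ)=77/4
step 5: merge (GI,UVWZ) at d=137/8; branch lengths GI→81/16, UVWZ→17/16; new cluster GIUVWZ
  updated: d(GIUVWZ,M)=121/6, d(GIUVWZ,N)=59/3
step 6: merge (GIUVWZ,N) at d=59/3; branch lengths GIUVWZ→61/48, N→59/6; new cluster GINUVWZ
  updated: d(GINUVWZ,M)=141/7
step 7: merge (GINUVWZ,M) at d=141/7; branch lengths GINUVWZ→5/21, M→141/14; new cluster GIMNUVWZ
final tree: ((((G:7/2,I:7/2):81/16,(((U:1,W:1):9/4,V:13/4):17/4,Z:15/2):17/16):61/48,N:59/6):5/21,M:141/14)
total length: 18073/336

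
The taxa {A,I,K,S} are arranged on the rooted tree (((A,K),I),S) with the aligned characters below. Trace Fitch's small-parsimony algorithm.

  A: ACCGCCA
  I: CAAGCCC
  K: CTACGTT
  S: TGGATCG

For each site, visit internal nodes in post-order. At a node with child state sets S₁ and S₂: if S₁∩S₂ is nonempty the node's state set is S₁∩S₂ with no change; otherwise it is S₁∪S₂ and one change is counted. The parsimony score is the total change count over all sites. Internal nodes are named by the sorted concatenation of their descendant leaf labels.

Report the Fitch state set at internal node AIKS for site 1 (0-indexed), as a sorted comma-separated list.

A,C,G,T

site 0, node AK: A={A} ∪ K={C} → {A,C} (+1)
site 0, node AIK: AK={A,C} ∩ I={C} → {C} (+0)
site 0, node AIKS: AIK={C} ∪ S={T} → {C,T} (+1)
site 1, node AK: A={C} ∪ K={T} → {C,T} (+1)
site 1, node AIK: AK={C,T} ∪ I={A} → {A,C,T} (+1)
site 1, node AIKS: AIK={A,C,T} ∪ S={G} → {A,C,G,T} (+1)
site 2, node AK: A={C} ∪ K={A} → {A,C} (+1)
site 2, node AIK: AK={A,C} ∩ I={A} → {A} (+0)
site 2, node AIKS: AIK={A} ∪ S={G} → {A,G} (+1)
site 3, node AK: A={G} ∪ K={C} → {C,G} (+1)
site 3, node AIK: AK={C,G} ∩ I={G} → {G} (+0)
site 3, node AIKS: AIK={G} ∪ S={A} → {A,G} (+1)
site 4, node AK: A={C} ∪ K={G} → {C,G} (+1)
site 4, node AIK: AK={C,G} ∩ I={C} → {C} (+0)
site 4, node AIKS: AIK={C} ∪ S={T} → {C,T} (+1)
site 5, node AK: A={C} ∪ K={T} → {C,T} (+1)
site 5, node AIK: AK={C,T} ∩ I={C} → {C} (+0)
site 5, node AIKS: AIK={C} ∩ S={C} → {C} (+0)
site 6, node AK: A={A} ∪ K={T} → {A,T} (+1)
site 6, node AIK: AK={A,T} ∪ I={C} → {A,C,T} (+1)
site 6, node AIKS: AIK={A,C,T} ∪ S={G} → {A,C,G,T} (+1)
per-site changes: [2, 3, 2, 2, 2, 1, 3]; total = 15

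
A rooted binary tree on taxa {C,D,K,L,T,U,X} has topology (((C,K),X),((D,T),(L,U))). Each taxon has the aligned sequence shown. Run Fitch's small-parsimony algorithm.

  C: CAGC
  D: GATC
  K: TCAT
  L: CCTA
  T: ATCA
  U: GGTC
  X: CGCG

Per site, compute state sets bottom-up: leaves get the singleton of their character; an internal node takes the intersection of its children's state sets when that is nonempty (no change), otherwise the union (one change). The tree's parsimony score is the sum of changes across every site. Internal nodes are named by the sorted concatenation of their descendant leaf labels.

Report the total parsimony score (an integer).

17

site 0, node CK: C={C} ∪ K={T} → {C,T} (+1)
site 0, node CKX: CK={C,T} ∩ X={C} → {C} (+0)
site 0, node DT: D={G} ∪ T={A} → {A,G} (+1)
site 0, node LU: L={C} ∪ U={G} → {C,G} (+1)
site 0, node DLTU: DT={A,G} ∩ LU={C,G} → {G} (+0)
site 0, node CDKLTUX: CKX={C} ∪ DLTU={G} → {C,G} (+1)
site 1, node CK: C={A} ∪ K={C} → {A,C} (+1)
site 1, node CKX: CK={A,C} ∪ X={G} → {A,C,G} (+1)
site 1, node DT: D={A} ∪ T={T} → {A,T} (+1)
site 1, node LU: L={C} ∪ U={G} → {C,G} (+1)
site 1, node DLTU: DT={A,T} ∪ LU={C,G} → {A,C,G,T} (+1)
site 1, node CDKLTUX: CKX={A,C,G} ∩ DLTU={A,C,G,T} → {A,C,G} (+0)
site 2, node CK: C={G} ∪ K={A} → {A,G} (+1)
site 2, node CKX: CK={A,G} ∪ X={C} → {A,C,G} (+1)
site 2, node DT: D={T} ∪ T={C} → {C,T} (+1)
site 2, node LU: L={T} ∩ U={T} → {T} (+0)
site 2, node DLTU: DT={C,T} ∩ LU={T} → {T} (+0)
site 2, node CDKLTUX: CKX={A,C,G} ∪ DLTU={T} → {A,C,G,T} (+1)
site 3, node CK: C={C} ∪ K={T} → {C,T} (+1)
site 3, node CKX: CK={C,T} ∪ X={G} → {C,G,T} (+1)
site 3, node DT: D={C} ∪ T={A} → {A,C} (+1)
site 3, node LU: L={A} ∪ U={C} → {A,C} (+1)
site 3, node DLTU: DT={A,C} ∩ LU={A,C} → {A,C} (+0)
site 3, node CDKLTUX: CKX={C,G,T} ∩ DLTU={A,C} → {C} (+0)
per-site changes: [4, 5, 4, 4]; total = 17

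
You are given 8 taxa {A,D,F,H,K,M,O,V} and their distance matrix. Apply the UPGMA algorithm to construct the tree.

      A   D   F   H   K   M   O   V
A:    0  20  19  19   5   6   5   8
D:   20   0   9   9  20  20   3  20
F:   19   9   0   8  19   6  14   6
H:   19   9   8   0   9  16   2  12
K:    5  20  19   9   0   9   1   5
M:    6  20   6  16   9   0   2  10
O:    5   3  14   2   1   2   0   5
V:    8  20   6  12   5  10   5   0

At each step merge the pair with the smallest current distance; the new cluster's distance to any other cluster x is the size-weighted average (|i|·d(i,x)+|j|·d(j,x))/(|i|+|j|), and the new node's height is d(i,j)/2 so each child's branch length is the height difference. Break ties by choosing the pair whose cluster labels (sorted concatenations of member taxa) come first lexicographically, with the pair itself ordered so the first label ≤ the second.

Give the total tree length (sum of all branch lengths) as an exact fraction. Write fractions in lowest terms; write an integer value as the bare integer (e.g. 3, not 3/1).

255/8

1. join K+O (d=1) ⇒ KO; edges |K|=1/2, |O|=1/2
  updated: d(A,KO)=5, d(D,KO)=23/2, d(F,KO)=33/2, d(H,KO)=11/2, d(KO,M)=11/2, d(KO,V)=5
2. join A+KO (d=5) ⇒ AKO; edges |A|=5/2, |KO|=2
  updated: d(AKO,D)=43/3, d(AKO,F)=52/3, d(AKO,H)=10, d(AKO,M)=17/3, d(AKO,V)=6
3. join AKO+M (d=17/3) ⇒ AKMO; edges |AKO|=1/3, |M|=17/6
  updated: d(AKMO,D)=63/4, d(AKMO,F)=29/2, d(AKMO,H)=23/2, d(AKMO,V)=7
4. join F+V (d=6) ⇒ FV; edges |F|=3, |V|=3
  updated: d(AKMO,FV)=43/4, d(D,FV)=29/2, d(FV,H)=10
5. join D+H (d=9) ⇒ DH; edges |D|=9/2, |H|=9/2
  updated: d(AKMO,DH)=109/8, d(DH,FV)=49/4
6. join AKMO+FV (d=43/4) ⇒ AFKMOV; edges |AKMO|=61/24, |FV|=19/8
  updated: d(AFKMOV,DH)=79/6
7. join AFKMOV+DH (d=79/6) ⇒ ADFHKMOV; edges |AFKMOV|=29/24, |DH|=25/12
final tree: ((((A:5/2,(K:1/2,O:1/2):2):1/3,M:17/6):61/24,(F:3,V:3):19/8):29/24,(D:9/2,H:9/2):25/12)
total length: 255/8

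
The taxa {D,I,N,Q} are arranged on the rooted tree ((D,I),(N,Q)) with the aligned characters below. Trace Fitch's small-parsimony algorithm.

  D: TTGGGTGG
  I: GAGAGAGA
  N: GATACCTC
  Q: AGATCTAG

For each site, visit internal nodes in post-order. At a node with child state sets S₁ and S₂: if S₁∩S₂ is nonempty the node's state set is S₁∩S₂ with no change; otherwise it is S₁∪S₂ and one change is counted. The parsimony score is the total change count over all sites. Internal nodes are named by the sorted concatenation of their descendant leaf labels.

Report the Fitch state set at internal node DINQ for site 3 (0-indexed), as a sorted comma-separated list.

[col 0] DI: children D:{T}, I:{G} ∪→ {G,T}; cost 1
[col 0] NQ: children N:{G}, Q:{A} ∪→ {A,G}; cost 1
[col 0] DINQ: children DI:{G,T}, NQ:{A,G} ∩→ {G}; cost 0
[col 1] DI: children D:{T}, I:{A} ∪→ {A,T}; cost 1
[col 1] NQ: children N:{A}, Q:{G} ∪→ {A,G}; cost 1
[col 1] DINQ: children DI:{A,T}, NQ:{A,G} ∩→ {A}; cost 0
[col 2] DI: children D:{G}, I:{G} ∩→ {G}; cost 0
[col 2] NQ: children N:{T}, Q:{A} ∪→ {A,T}; cost 1
[col 2] DINQ: children DI:{G}, NQ:{A,T} ∪→ {A,G,T}; cost 1
[col 3] DI: children D:{G}, I:{A} ∪→ {A,G}; cost 1
[col 3] NQ: children N:{A}, Q:{T} ∪→ {A,T}; cost 1
[col 3] DINQ: children DI:{A,G}, NQ:{A,T} ∩→ {A}; cost 0
[col 4] DI: children D:{G}, I:{G} ∩→ {G}; cost 0
[col 4] NQ: children N:{C}, Q:{C} ∩→ {C}; cost 0
[col 4] DINQ: children DI:{G}, NQ:{C} ∪→ {C,G}; cost 1
[col 5] DI: children D:{T}, I:{A} ∪→ {A,T}; cost 1
[col 5] NQ: children N:{C}, Q:{T} ∪→ {C,T}; cost 1
[col 5] DINQ: children DI:{A,T}, NQ:{C,T} ∩→ {T}; cost 0
[col 6] DI: children D:{G}, I:{G} ∩→ {G}; cost 0
[col 6] NQ: children N:{T}, Q:{A} ∪→ {A,T}; cost 1
[col 6] DINQ: children DI:{G}, NQ:{A,T} ∪→ {A,G,T}; cost 1
[col 7] DI: children D:{G}, I:{A} ∪→ {A,G}; cost 1
[col 7] NQ: children N:{C}, Q:{G} ∪→ {C,G}; cost 1
[col 7] DINQ: children DI:{A,G}, NQ:{C,G} ∩→ {G}; cost 0
per-site changes: [2, 2, 2, 2, 1, 2, 2, 2]; total = 15

A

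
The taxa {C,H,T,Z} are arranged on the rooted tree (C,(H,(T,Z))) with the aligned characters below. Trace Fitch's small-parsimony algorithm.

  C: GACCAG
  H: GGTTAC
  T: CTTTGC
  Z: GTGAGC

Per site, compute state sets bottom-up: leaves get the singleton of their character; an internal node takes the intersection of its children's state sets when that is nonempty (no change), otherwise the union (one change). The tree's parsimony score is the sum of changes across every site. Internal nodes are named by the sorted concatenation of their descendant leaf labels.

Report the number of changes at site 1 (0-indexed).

TZ@0: {C} ∪ {G} = {C,G} (union, +1)
HTZ@0: {G} ∩ {C,G} = {G} (intersection, +0)
CHTZ@0: {G} ∩ {G} = {G} (intersection, +0)
TZ@1: {T} ∩ {T} = {T} (intersection, +0)
HTZ@1: {G} ∪ {T} = {G,T} (union, +1)
CHTZ@1: {A} ∪ {G,T} = {A,G,T} (union, +1)
TZ@2: {T} ∪ {G} = {G,T} (union, +1)
HTZ@2: {T} ∩ {G,T} = {T} (intersection, +0)
CHTZ@2: {C} ∪ {T} = {C,T} (union, +1)
TZ@3: {T} ∪ {A} = {A,T} (union, +1)
HTZ@3: {T} ∩ {A,T} = {T} (intersection, +0)
CHTZ@3: {C} ∪ {T} = {C,T} (union, +1)
TZ@4: {G} ∩ {G} = {G} (intersection, +0)
HTZ@4: {A} ∪ {G} = {A,G} (union, +1)
CHTZ@4: {A} ∩ {A,G} = {A} (intersection, +0)
TZ@5: {C} ∩ {C} = {C} (intersection, +0)
HTZ@5: {C} ∩ {C} = {C} (intersection, +0)
CHTZ@5: {G} ∪ {C} = {C,G} (union, +1)
per-site changes: [1, 2, 2, 2, 1, 1]; total = 9

2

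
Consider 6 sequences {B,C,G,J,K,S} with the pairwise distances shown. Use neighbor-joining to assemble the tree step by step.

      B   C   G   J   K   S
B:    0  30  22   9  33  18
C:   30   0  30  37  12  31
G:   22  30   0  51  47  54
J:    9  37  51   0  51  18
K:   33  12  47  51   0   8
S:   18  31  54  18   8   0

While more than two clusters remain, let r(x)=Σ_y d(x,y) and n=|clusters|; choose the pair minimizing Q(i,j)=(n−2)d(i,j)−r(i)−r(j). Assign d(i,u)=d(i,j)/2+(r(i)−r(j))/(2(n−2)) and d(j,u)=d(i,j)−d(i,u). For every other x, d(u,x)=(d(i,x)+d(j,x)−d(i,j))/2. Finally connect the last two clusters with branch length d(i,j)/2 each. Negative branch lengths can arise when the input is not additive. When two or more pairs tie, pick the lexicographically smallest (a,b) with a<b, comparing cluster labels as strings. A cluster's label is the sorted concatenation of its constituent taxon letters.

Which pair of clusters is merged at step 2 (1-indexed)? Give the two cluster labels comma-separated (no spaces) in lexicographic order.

B,J

iteration 1: select K,S (d=8, Q=-248); attach at lengths (27/4, 5/4); label the merged cluster KS
  updated: d(B,KS)=43/2, d(C,KS)=35/2, d(G,KS)=93/2, d(J,KS)=61/2
iteration 2: select B,J (d=9, Q=-183); attach at lengths (-3, 12); label the merged cluster BJ
  updated: d(BJ,C)=29, d(BJ,G)=32, d(BJ,KS)=43/2
iteration 3: select BJ,G (d=32, Q=-127); attach at lengths (19/2, 45/2); label the merged cluster BGJ
  updated: d(BGJ,C)=27/2, d(BGJ,KS)=18
iteration 4: select BGJ,C (d=27/2, Q=-49); attach at lengths (7, 13/2); label the merged cluster BCGJ
  updated: d(BCGJ,KS)=11
iteration 5: select BCGJ,KS (d=11); attach at lengths (11/2, 11/2); label the merged cluster BCGJKS
final tree: ((((B:-3,J:12):19/2,G:45/2):7,C:13/2):11/2,(K:27/4,S:5/4):11/2)
total length: 147/2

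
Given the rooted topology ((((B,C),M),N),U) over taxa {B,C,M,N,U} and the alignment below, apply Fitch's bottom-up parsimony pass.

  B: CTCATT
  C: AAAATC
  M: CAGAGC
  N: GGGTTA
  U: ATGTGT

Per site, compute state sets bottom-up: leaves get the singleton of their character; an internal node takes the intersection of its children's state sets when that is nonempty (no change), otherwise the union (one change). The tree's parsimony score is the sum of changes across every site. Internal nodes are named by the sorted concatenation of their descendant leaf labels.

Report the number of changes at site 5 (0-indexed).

3

site 0, node BC: B={C} ∪ C={A} → {A,C} (+1)
site 0, node BCM: BC={A,C} ∩ M={C} → {C} (+0)
site 0, node BCMN: BCM={C} ∪ N={G} → {C,G} (+1)
site 0, node BCMNU: BCMN={C,G} ∪ U={A} → {A,C,G} (+1)
site 1, node BC: B={T} ∪ C={A} → {A,T} (+1)
site 1, node BCM: BC={A,T} ∩ M={A} → {A} (+0)
site 1, node BCMN: BCM={A} ∪ N={G} → {A,G} (+1)
site 1, node BCMNU: BCMN={A,G} ∪ U={T} → {A,G,T} (+1)
site 2, node BC: B={C} ∪ C={A} → {A,C} (+1)
site 2, node BCM: BC={A,C} ∪ M={G} → {A,C,G} (+1)
site 2, node BCMN: BCM={A,C,G} ∩ N={G} → {G} (+0)
site 2, node BCMNU: BCMN={G} ∩ U={G} → {G} (+0)
site 3, node BC: B={A} ∩ C={A} → {A} (+0)
site 3, node BCM: BC={A} ∩ M={A} → {A} (+0)
site 3, node BCMN: BCM={A} ∪ N={T} → {A,T} (+1)
site 3, node BCMNU: BCMN={A,T} ∩ U={T} → {T} (+0)
site 4, node BC: B={T} ∩ C={T} → {T} (+0)
site 4, node BCM: BC={T} ∪ M={G} → {G,T} (+1)
site 4, node BCMN: BCM={G,T} ∩ N={T} → {T} (+0)
site 4, node BCMNU: BCMN={T} ∪ U={G} → {G,T} (+1)
site 5, node BC: B={T} ∪ C={C} → {C,T} (+1)
site 5, node BCM: BC={C,T} ∩ M={C} → {C} (+0)
site 5, node BCMN: BCM={C} ∪ N={A} → {A,C} (+1)
site 5, node BCMNU: BCMN={A,C} ∪ U={T} → {A,C,T} (+1)
per-site changes: [3, 3, 2, 1, 2, 3]; total = 14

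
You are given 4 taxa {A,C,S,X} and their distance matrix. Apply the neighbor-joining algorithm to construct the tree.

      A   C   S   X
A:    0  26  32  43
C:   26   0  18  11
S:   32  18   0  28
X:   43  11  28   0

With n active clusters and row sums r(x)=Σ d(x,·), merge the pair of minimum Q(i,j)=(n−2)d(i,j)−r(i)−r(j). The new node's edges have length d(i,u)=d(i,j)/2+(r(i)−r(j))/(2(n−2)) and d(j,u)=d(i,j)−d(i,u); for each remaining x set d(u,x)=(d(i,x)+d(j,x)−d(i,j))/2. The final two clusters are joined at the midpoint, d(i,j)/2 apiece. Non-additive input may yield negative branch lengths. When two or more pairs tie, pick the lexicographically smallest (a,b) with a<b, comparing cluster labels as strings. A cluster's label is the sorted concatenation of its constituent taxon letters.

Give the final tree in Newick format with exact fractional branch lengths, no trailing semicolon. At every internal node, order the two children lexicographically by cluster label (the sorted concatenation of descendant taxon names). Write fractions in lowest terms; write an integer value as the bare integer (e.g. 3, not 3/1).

(((A:87/4,S:41/4):29/4,C:-5/4):49/8,X:49/8)

iteration 1: select A,S (d=32, Q=-115); attach at lengths (87/4, 41/4); label the merged cluster AS
  updated: d(AS,C)=6, d(AS,X)=39/2
iteration 2: select AS,C (d=6, Q=-73/2); attach at lengths (29/4, -5/4); label the merged cluster ACS
  updated: d(ACS,X)=49/4
iteration 3: select ACS,X (d=49/4); attach at lengths (49/8, 49/8); label the merged cluster ACSX
final tree: (((A:87/4,S:41/4):29/4,C:-5/4):49/8,X:49/8)
total length: 201/4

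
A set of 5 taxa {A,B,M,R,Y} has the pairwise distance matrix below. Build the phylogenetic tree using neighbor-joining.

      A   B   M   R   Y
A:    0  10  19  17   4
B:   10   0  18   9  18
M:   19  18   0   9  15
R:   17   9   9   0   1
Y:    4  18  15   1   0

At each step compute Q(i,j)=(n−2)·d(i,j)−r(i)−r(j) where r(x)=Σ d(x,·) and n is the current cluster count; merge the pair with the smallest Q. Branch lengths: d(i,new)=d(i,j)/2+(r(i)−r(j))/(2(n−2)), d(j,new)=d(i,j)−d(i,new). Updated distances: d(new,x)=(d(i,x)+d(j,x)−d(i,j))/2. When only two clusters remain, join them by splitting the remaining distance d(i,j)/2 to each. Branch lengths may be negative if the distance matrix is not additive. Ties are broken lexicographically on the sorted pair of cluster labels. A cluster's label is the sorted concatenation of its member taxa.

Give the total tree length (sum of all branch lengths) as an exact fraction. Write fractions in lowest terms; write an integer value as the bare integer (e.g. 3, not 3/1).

107/4

step 1: merge (A,Y) at d=4, Q=-76; branch lengths A→4, Y→0; new cluster AY
  updated: d(AY,B)=12, d(AY,M)=15, d(AY,R)=7
step 2: merge (AY,B) at d=12, Q=-49; branch lengths AY→19/4, B→29/4; new cluster ABY
  updated: d(ABY,M)=21/2, d(ABY,R)=2
step 3: merge (ABY,M) at d=21/2, Q=-43/2; branch lengths ABY→7/4, M→35/4; new cluster ABMY
  updated: d(ABMY,R)=1/4
step 4: merge (ABMY,R) at d=1/4; branch lengths ABMY→1/8, R→1/8; new cluster ABMRY
final tree: ((((A:4,Y:0):19/4,B:29/4):7/4,M:35/4):1/8,R:1/8)
total length: 107/4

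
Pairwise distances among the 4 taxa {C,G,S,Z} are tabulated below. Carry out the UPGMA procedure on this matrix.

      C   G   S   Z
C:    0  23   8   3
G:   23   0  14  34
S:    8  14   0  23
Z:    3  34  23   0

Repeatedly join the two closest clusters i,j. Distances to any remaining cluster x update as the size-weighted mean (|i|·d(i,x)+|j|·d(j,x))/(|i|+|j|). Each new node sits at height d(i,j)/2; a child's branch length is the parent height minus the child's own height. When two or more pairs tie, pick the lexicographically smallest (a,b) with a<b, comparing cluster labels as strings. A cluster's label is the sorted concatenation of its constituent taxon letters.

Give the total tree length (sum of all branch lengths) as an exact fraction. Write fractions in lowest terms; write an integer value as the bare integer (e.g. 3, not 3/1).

61/2

step 1: merge (C,Z) at d=3; branch lengths C→3/2, Z→3/2; new cluster CZ
  updated: d(CZ,G)=57/2, d(CZ,S)=31/2
step 2: merge (G,S) at d=14; branch lengths G→7, S→7; new cluster GS
  updated: d(CZ,GS)=22
step 3: merge (CZ,GS) at d=22; branch lengths CZ→19/2, GS→4; new cluster CGSZ
final tree: ((C:3/2,Z:3/2):19/2,(G:7,S:7):4)
total length: 61/2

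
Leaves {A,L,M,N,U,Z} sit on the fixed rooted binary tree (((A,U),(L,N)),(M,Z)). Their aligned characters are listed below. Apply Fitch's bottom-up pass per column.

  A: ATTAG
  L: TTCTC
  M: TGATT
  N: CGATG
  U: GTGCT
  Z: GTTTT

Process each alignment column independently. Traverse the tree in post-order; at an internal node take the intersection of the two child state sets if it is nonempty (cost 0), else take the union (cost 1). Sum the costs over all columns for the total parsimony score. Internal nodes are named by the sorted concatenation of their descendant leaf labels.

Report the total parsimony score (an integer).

15

AU@0: {A} ∪ {G} = {A,G} (union, +1)
LN@0: {T} ∪ {C} = {C,T} (union, +1)
ALNU@0: {A,G} ∪ {C,T} = {A,C,G,T} (union, +1)
MZ@0: {T} ∪ {G} = {G,T} (union, +1)
ALMNUZ@0: {A,C,G,T} ∩ {G,T} = {G,T} (intersection, +0)
AU@1: {T} ∩ {T} = {T} (intersection, +0)
LN@1: {T} ∪ {G} = {G,T} (union, +1)
ALNU@1: {T} ∩ {G,T} = {T} (intersection, +0)
MZ@1: {G} ∪ {T} = {G,T} (union, +1)
ALMNUZ@1: {T} ∩ {G,T} = {T} (intersection, +0)
AU@2: {T} ∪ {G} = {G,T} (union, +1)
LN@2: {C} ∪ {A} = {A,C} (union, +1)
ALNU@2: {G,T} ∪ {A,C} = {A,C,G,T} (union, +1)
MZ@2: {A} ∪ {T} = {A,T} (union, +1)
ALMNUZ@2: {A,C,G,T} ∩ {A,T} = {A,T} (intersection, +0)
AU@3: {A} ∪ {C} = {A,C} (union, +1)
LN@3: {T} ∩ {T} = {T} (intersection, +0)
ALNU@3: {A,C} ∪ {T} = {A,C,T} (union, +1)
MZ@3: {T} ∩ {T} = {T} (intersection, +0)
ALMNUZ@3: {A,C,T} ∩ {T} = {T} (intersection, +0)
AU@4: {G} ∪ {T} = {G,T} (union, +1)
LN@4: {C} ∪ {G} = {C,G} (union, +1)
ALNU@4: {G,T} ∩ {C,G} = {G} (intersection, +0)
MZ@4: {T} ∩ {T} = {T} (intersection, +0)
ALMNUZ@4: {G} ∪ {T} = {G,T} (union, +1)
per-site changes: [4, 2, 4, 2, 3]; total = 15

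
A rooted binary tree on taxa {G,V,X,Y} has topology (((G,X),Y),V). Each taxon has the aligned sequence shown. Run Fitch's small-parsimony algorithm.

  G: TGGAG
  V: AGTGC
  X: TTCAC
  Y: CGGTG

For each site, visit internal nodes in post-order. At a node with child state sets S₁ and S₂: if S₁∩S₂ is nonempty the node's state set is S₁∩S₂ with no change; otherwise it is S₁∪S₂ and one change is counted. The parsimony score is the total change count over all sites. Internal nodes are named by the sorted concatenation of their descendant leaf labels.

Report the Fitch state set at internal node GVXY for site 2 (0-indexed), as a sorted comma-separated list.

site 0, node GX: G={T} ∩ X={T} → {T} (+0)
site 0, node GXY: GX={T} ∪ Y={C} → {C,T} (+1)
site 0, node GVXY: GXY={C,T} ∪ V={A} → {A,C,T} (+1)
site 1, node GX: G={G} ∪ X={T} → {G,T} (+1)
site 1, node GXY: GX={G,T} ∩ Y={G} → {G} (+0)
site 1, node GVXY: GXY={G} ∩ V={G} → {G} (+0)
site 2, node GX: G={G} ∪ X={C} → {C,G} (+1)
site 2, node GXY: GX={C,G} ∩ Y={G} → {G} (+0)
site 2, node GVXY: GXY={G} ∪ V={T} → {G,T} (+1)
site 3, node GX: G={A} ∩ X={A} → {A} (+0)
site 3, node GXY: GX={A} ∪ Y={T} → {A,T} (+1)
site 3, node GVXY: GXY={A,T} ∪ V={G} → {A,G,T} (+1)
site 4, node GX: G={G} ∪ X={C} → {C,G} (+1)
site 4, node GXY: GX={C,G} ∩ Y={G} → {G} (+0)
site 4, node GVXY: GXY={G} ∪ V={C} → {C,G} (+1)
per-site changes: [2, 1, 2, 2, 2]; total = 9

G,T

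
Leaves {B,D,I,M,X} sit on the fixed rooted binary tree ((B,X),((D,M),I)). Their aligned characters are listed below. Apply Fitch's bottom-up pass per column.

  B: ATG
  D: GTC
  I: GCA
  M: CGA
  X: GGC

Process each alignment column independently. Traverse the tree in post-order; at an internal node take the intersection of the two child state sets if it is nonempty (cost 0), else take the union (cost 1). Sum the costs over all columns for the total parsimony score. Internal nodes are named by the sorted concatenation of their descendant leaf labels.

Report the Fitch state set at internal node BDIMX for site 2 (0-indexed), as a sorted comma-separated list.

A,C,G

BX@0: {A} ∪ {G} = {A,G} (union, +1)
DM@0: {G} ∪ {C} = {C,G} (union, +1)
DIM@0: {C,G} ∩ {G} = {G} (intersection, +0)
BDIMX@0: {A,G} ∩ {G} = {G} (intersection, +0)
BX@1: {T} ∪ {G} = {G,T} (union, +1)
DM@1: {T} ∪ {G} = {G,T} (union, +1)
DIM@1: {G,T} ∪ {C} = {C,G,T} (union, +1)
BDIMX@1: {G,T} ∩ {C,G,T} = {G,T} (intersection, +0)
BX@2: {G} ∪ {C} = {C,G} (union, +1)
DM@2: {C} ∪ {A} = {A,C} (union, +1)
DIM@2: {A,C} ∩ {A} = {A} (intersection, +0)
BDIMX@2: {C,G} ∪ {A} = {A,C,G} (union, +1)
per-site changes: [2, 3, 3]; total = 8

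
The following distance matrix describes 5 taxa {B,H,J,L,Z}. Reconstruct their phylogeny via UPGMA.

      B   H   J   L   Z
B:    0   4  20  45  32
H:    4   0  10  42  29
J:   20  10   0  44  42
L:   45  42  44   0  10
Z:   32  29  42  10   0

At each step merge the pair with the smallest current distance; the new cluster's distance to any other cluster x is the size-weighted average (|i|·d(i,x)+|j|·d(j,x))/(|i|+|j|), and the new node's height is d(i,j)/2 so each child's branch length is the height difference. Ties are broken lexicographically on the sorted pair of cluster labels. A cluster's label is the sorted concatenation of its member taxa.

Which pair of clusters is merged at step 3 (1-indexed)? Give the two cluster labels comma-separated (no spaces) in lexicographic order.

step 1: merge (B,H) at d=4; branch lengths B→2, H→2; new cluster BH
  updated: d(BH,J)=15, d(BH,L)=87/2, d(BH,Z)=61/2
step 2: merge (L,Z) at d=10; branch lengths L→5, Z→5; new cluster LZ
  updated: d(BH,LZ)=37, d(J,LZ)=43
step 3: merge (BH,J) at d=15; branch lengths BH→11/2, J→15/2; new cluster BHJ
  updated: d(BHJ,LZ)=39
step 4: merge (BHJ,LZ) at d=39; branch lengths BHJ→12, LZ→29/2; new cluster BHJLZ
final tree: (((B:2,H:2):11/2,J:15/2):12,(L:5,Z:5):29/2)
total length: 107/2

BH,J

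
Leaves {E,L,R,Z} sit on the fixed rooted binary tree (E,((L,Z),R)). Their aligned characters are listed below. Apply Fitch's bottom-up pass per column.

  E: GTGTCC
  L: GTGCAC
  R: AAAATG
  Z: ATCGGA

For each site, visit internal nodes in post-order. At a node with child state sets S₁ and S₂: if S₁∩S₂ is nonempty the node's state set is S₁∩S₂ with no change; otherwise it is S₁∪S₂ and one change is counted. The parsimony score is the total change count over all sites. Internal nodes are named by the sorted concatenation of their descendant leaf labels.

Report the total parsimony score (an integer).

site 0, node LZ: L={G} ∪ Z={A} → {A,G} (+1)
site 0, node LRZ: LZ={A,G} ∩ R={A} → {A} (+0)
site 0, node ELRZ: E={G} ∪ LRZ={A} → {A,G} (+1)
site 1, node LZ: L={T} ∩ Z={T} → {T} (+0)
site 1, node LRZ: LZ={T} ∪ R={A} → {A,T} (+1)
site 1, node ELRZ: E={T} ∩ LRZ={A,T} → {T} (+0)
site 2, node LZ: L={G} ∪ Z={C} → {C,G} (+1)
site 2, node LRZ: LZ={C,G} ∪ R={A} → {A,C,G} (+1)
site 2, node ELRZ: E={G} ∩ LRZ={A,C,G} → {G} (+0)
site 3, node LZ: L={C} ∪ Z={G} → {C,G} (+1)
site 3, node LRZ: LZ={C,G} ∪ R={A} → {A,C,G} (+1)
site 3, node ELRZ: E={T} ∪ LRZ={A,C,G} → {A,C,G,T} (+1)
site 4, node LZ: L={A} ∪ Z={G} → {A,G} (+1)
site 4, node LRZ: LZ={A,G} ∪ R={T} → {A,G,T} (+1)
site 4, node ELRZ: E={C} ∪ LRZ={A,G,T} → {A,C,G,T} (+1)
site 5, node LZ: L={C} ∪ Z={A} → {A,C} (+1)
site 5, node LRZ: LZ={A,C} ∪ R={G} → {A,C,G} (+1)
site 5, node ELRZ: E={C} ∩ LRZ={A,C,G} → {C} (+0)
per-site changes: [2, 1, 2, 3, 3, 2]; total = 13

13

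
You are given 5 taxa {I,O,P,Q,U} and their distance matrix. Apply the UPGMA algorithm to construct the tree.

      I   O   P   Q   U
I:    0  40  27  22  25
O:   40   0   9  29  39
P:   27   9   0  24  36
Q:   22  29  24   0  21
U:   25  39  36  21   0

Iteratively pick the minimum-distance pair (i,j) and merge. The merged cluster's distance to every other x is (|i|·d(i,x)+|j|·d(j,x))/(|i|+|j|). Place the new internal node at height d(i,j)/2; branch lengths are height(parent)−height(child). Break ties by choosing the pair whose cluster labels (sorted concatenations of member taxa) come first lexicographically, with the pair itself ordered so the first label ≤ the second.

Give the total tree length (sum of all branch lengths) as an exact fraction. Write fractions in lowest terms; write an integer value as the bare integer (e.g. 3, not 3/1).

237/4

1. join O+P (d=9) ⇒ OP; edges |O|=9/2, |P|=9/2
  updated: d(I,OP)=67/2, d(OP,Q)=53/2, d(OP,U)=75/2
2. join Q+U (d=21) ⇒ QU; edges |Q|=21/2, |U|=21/2
  updated: d(I,QU)=47/2, d(OP,QU)=32
3. join I+QU (d=47/2) ⇒ IQU; edges |I|=47/4, |QU|=5/4
  updated: d(IQU,OP)=65/2
4. join IQU+OP (d=65/2) ⇒ IOPQU; edges |IQU|=9/2, |OP|=47/4
final tree: ((I:47/4,(Q:21/2,U:21/2):5/4):9/2,(O:9/2,P:9/2):47/4)
total length: 237/4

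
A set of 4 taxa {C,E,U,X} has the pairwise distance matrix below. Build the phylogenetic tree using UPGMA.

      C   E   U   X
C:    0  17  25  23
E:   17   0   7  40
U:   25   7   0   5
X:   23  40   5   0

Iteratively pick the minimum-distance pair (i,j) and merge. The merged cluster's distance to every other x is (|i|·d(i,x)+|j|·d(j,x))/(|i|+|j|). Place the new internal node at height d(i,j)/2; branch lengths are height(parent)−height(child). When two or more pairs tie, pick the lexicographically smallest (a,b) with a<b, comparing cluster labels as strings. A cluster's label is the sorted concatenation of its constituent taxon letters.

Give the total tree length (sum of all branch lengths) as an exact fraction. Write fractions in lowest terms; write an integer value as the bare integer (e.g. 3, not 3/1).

139/4

step 1: merge (U,X) at d=5; branch lengths U→5/2, X→5/2; new cluster UX
  updated: d(C,UX)=24, d(E,UX)=47/2
step 2: merge (C,E) at d=17; branch lengths C→17/2, E→17/2; new cluster CE
  updated: d(CE,UX)=95/4
step 3: merge (CE,UX) at d=95/4; branch lengths CE→27/8, UX→75/8; new cluster CEUX
final tree: ((C:17/2,E:17/2):27/8,(U:5/2,X:5/2):75/8)
total length: 139/4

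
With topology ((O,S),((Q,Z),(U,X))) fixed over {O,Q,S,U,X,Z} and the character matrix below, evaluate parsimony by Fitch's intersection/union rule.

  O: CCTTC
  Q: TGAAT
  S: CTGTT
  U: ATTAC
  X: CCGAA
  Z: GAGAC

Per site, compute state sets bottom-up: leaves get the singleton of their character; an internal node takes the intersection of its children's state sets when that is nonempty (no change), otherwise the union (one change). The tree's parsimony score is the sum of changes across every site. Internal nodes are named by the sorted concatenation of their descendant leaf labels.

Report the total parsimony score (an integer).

site 0, node OS: O={C} ∩ S={C} → {C} (+0)
site 0, node QZ: Q={T} ∪ Z={G} → {G,T} (+1)
site 0, node UX: U={A} ∪ X={C} → {A,C} (+1)
site 0, node QUXZ: QZ={G,T} ∪ UX={A,C} → {A,C,G,T} (+1)
site 0, node OQSUXZ: OS={C} ∩ QUXZ={A,C,G,T} → {C} (+0)
site 1, node OS: O={C} ∪ S={T} → {C,T} (+1)
site 1, node QZ: Q={G} ∪ Z={A} → {A,G} (+1)
site 1, node UX: U={T} ∪ X={C} → {C,T} (+1)
site 1, node QUXZ: QZ={A,G} ∪ UX={C,T} → {A,C,G,T} (+1)
site 1, node OQSUXZ: OS={C,T} ∩ QUXZ={A,C,G,T} → {C,T} (+0)
site 2, node OS: O={T} ∪ S={G} → {G,T} (+1)
site 2, node QZ: Q={A} ∪ Z={G} → {A,G} (+1)
site 2, node UX: U={T} ∪ X={G} → {G,T} (+1)
site 2, node QUXZ: QZ={A,G} ∩ UX={G,T} → {G} (+0)
site 2, node OQSUXZ: OS={G,T} ∩ QUXZ={G} → {G} (+0)
site 3, node OS: O={T} ∩ S={T} → {T} (+0)
site 3, node QZ: Q={A} ∩ Z={A} → {A} (+0)
site 3, node UX: U={A} ∩ X={A} → {A} (+0)
site 3, node QUXZ: QZ={A} ∩ UX={A} → {A} (+0)
site 3, node OQSUXZ: OS={T} ∪ QUXZ={A} → {A,T} (+1)
site 4, node OS: O={C} ∪ S={T} → {C,T} (+1)
site 4, node QZ: Q={T} ∪ Z={C} → {C,T} (+1)
site 4, node UX: U={C} ∪ X={A} → {A,C} (+1)
site 4, node QUXZ: QZ={C,T} ∩ UX={A,C} → {C} (+0)
site 4, node OQSUXZ: OS={C,T} ∩ QUXZ={C} → {C} (+0)
per-site changes: [3, 4, 3, 1, 3]; total = 14

14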